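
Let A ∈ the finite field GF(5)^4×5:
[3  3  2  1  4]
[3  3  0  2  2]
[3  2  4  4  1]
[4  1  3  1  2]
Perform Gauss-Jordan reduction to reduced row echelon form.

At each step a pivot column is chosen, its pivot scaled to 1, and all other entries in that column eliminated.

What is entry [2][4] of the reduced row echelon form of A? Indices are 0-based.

pivot(0,0)=3: scale R0 → (1, 1, 4, 2, 3)
  clear (1,0): R1 −= (3)R0 → (0, 0, 3, 1, 3)
  clear (2,0): R2 −= (3)R0 → (0, 4, 2, 3, 2)
  clear (3,0): R3 −= (4)R0 → (0, 2, 2, 3, 0)
pivot(1,1): swap R1↔R2
pivot(1,1)=4: scale R1 → (0, 1, 3, 2, 3)
  clear (0,1): R0 −= (1)R1 → (1, 0, 1, 0, 0)
  clear (3,1): R3 −= (2)R1 → (0, 0, 1, 4, 4)
pivot(2,2)=3: scale R2 → (0, 0, 1, 2, 1)
  clear (0,2): R0 −= (1)R2 → (1, 0, 0, 3, 4)
  clear (1,2): R1 −= (3)R2 → (0, 1, 0, 1, 0)
  clear (3,2): R3 −= (1)R2 → (0, 0, 0, 2, 3)
pivot(3,3)=2: scale R3 → (0, 0, 0, 1, 4)
  clear (0,3): R0 −= (3)R3 → (1, 0, 0, 0, 2)
  clear (1,3): R1 −= (1)R3 → (0, 1, 0, 0, 1)
  clear (2,3): R2 −= (2)R3 → (0, 0, 1, 0, 3)

M[2][4] = 3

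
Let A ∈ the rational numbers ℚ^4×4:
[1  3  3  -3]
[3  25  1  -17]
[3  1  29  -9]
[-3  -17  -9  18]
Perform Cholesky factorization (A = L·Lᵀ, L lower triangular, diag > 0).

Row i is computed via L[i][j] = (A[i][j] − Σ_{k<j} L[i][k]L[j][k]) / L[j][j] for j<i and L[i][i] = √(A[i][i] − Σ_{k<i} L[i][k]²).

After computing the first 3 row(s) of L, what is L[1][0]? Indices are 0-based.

L[1][0] = 3

Step 1: L[0][0] = √(1) = 1.
  L[1][0] = (3) / L[0][0] = 3.
Step 2: L[1][1] = √(16) = 4.
  L[2][0] = (3) / L[0][0] = 3.
  L[2][1] = (-8) / L[1][1] = -2.
Step 3: L[2][2] = √(16) = 4.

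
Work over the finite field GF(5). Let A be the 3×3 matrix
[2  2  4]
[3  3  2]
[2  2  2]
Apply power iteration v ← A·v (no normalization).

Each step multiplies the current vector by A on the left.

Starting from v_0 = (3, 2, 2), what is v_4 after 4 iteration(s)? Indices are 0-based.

v_4 = (2, 0, 3)

v_0 = (3, 2, 2).
v_1 = A·v_0 = (3, 4, 4).
v_2 = A·v_1 = (0, 4, 2).
v_3 = A·v_2 = (1, 1, 2).
v_4 = A·v_3 = (2, 0, 3).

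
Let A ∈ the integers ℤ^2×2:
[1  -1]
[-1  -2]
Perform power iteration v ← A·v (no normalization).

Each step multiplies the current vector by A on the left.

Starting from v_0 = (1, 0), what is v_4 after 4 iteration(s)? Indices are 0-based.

v_0 = (1, 0).
v_1 = A·v_0 = (1, -1).
v_2 = A·v_1 = (2, 1).
v_3 = A·v_2 = (1, -4).
v_4 = A·v_3 = (5, 7).

v_4 = (5, 7)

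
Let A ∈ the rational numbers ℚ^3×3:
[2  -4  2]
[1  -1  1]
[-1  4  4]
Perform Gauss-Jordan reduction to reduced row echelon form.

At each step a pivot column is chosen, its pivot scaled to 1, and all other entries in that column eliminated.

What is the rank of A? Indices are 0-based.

rank = 3

pivot(0,0)=2: scale R0 → (1, -2, 1)
  clear (1,0): R1 −= (1)R0 → (0, 1, 0)
  clear (2,0): R2 −= (-1)R0 → (0, 2, 5)
pivot(1,1)=1: scale R1 → (0, 1, 0)
  clear (0,1): R0 −= (-2)R1 → (1, 0, 1)
  clear (2,1): R2 −= (2)R1 → (0, 0, 5)
pivot(2,2)=5: scale R2 → (0, 0, 1)
  clear (0,2): R0 −= (1)R2 → (1, 0, 0)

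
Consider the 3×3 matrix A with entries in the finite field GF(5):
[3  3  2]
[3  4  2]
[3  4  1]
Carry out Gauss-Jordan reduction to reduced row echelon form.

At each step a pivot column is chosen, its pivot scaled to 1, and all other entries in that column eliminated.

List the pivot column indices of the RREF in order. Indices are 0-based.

pivot columns: 0, 1, 2

pivot(0,0)=3: scale R0 → (1, 1, 4)
  clear (1,0): R1 −= (3)R0 → (0, 1, 0)
  clear (2,0): R2 −= (3)R0 → (0, 1, 4)
pivot(1,1)=1: scale R1 → (0, 1, 0)
  clear (0,1): R0 −= (1)R1 → (1, 0, 4)
  clear (2,1): R2 −= (1)R1 → (0, 0, 4)
pivot(2,2)=4: scale R2 → (0, 0, 1)
  clear (0,2): R0 −= (4)R2 → (1, 0, 0)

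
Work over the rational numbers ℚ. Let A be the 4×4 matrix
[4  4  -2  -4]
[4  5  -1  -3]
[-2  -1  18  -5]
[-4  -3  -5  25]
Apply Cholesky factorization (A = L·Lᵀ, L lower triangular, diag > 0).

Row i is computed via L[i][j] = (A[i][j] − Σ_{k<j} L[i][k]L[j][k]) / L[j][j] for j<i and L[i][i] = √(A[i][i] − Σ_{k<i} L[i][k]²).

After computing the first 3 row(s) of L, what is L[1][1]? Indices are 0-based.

L[1][1] = 1

Step 1: L[0][0] = √(4) = 2.
  L[1][0] = (4) / L[0][0] = 2.
Step 2: L[1][1] = √(1) = 1.
  L[2][0] = (-2) / L[0][0] = -1.
  L[2][1] = (1) / L[1][1] = 1.
Step 3: L[2][2] = √(16) = 4.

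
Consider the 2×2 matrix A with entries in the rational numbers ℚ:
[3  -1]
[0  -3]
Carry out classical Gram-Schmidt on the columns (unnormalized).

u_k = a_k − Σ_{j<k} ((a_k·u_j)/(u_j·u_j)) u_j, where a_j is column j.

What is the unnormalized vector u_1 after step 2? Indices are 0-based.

Step 1: u_0 = a_0 = (3, 0).
Step 2: u_1 = a_1 − (-1/3)·u_0 = (0, -3).

u_1 = (0, -3)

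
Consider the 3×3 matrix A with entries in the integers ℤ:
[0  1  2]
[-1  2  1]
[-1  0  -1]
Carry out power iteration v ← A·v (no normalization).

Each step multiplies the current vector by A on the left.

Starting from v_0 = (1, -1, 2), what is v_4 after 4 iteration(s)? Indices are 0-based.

v_0 = (1, -1, 2).
v_1 = A·v_0 = (3, -1, -3).
v_2 = A·v_1 = (-7, -8, 0).
v_3 = A·v_2 = (-8, -9, 7).
v_4 = A·v_3 = (5, -3, 1).

v_4 = (5, -3, 1)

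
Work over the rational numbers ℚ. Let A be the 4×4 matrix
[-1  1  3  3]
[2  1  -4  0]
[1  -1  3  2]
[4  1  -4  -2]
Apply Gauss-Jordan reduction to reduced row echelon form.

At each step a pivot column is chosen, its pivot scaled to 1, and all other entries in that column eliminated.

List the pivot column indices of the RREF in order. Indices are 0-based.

pivot columns: 0, 1, 2, 3

[1] R0 /= -1  ⇒  (1, -1, -3, -3)
     R1 -= 2·R0  ⇒  (0, 3, 2, 6)
     R2 -= 1·R0  ⇒  (0, 0, 6, 5)
     R3 -= 4·R0  ⇒  (0, 5, 8, 10)
[2] R1 /= 3  ⇒  (0, 1, 2/3, 2)
     R0 -= -1·R1  ⇒  (1, 0, -7/3, -1)
     R3 -= 5·R1  ⇒  (0, 0, 14/3, 0)
[3] R2 /= 6  ⇒  (0, 0, 1, 5/6)
     R0 -= -7/3·R2  ⇒  (1, 0, 0, 17/18)
     R1 -= 2/3·R2  ⇒  (0, 1, 0, 13/9)
     R3 -= 14/3·R2  ⇒  (0, 0, 0, -35/9)
[4] R3 /= -35/9  ⇒  (0, 0, 0, 1)
     R0 -= 17/18·R3  ⇒  (1, 0, 0, 0)
     R1 -= 13/9·R3  ⇒  (0, 1, 0, 0)
     R2 -= 5/6·R3  ⇒  (0, 0, 1, 0)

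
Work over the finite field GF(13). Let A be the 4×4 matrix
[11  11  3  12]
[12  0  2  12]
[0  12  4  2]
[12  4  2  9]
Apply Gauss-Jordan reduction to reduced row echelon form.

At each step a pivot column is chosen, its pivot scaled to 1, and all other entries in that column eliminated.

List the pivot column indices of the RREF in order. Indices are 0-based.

[1] R0 /= 11  ⇒  (1, 1, 5, 7)
     R1 -= 12·R0  ⇒  (0, 1, 7, 6)
     R3 -= 12·R0  ⇒  (0, 5, 7, 3)
[2] R1 /= 1  ⇒  (0, 1, 7, 6)
     R0 -= 1·R1  ⇒  (1, 0, 11, 1)
     R2 -= 12·R1  ⇒  (0, 0, 11, 8)
     R3 -= 5·R1  ⇒  (0, 0, 11, 12)
[3] R2 /= 11  ⇒  (0, 0, 1, 9)
     R0 -= 11·R2  ⇒  (1, 0, 0, 6)
     R1 -= 7·R2  ⇒  (0, 1, 0, 8)
     R3 -= 11·R2  ⇒  (0, 0, 0, 4)
[4] R3 /= 4  ⇒  (0, 0, 0, 1)
     R0 -= 6·R3  ⇒  (1, 0, 0, 0)
     R1 -= 8·R3  ⇒  (0, 1, 0, 0)
     R2 -= 9·R3  ⇒  (0, 0, 1, 0)

pivot columns: 0, 1, 2, 3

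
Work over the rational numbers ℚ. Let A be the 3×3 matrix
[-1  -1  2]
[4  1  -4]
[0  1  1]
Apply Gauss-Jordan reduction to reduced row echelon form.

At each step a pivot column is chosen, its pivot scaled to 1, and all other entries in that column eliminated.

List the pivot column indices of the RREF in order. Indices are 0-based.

step 1: normalize row 0 (÷-1) = (1, 1, -2)
  row 1: subtract 4×row0 = (0, -3, 4)
step 2: normalize row 1 (÷-3) = (0, 1, -4/3)
  row 0: subtract 1×row1 = (1, 0, -2/3)
  row 2: subtract 1×row1 = (0, 0, 7/3)
step 3: normalize row 2 (÷7/3) = (0, 0, 1)
  row 0: subtract -2/3×row2 = (1, 0, 0)
  row 1: subtract -4/3×row2 = (0, 1, 0)

pivot columns: 0, 1, 2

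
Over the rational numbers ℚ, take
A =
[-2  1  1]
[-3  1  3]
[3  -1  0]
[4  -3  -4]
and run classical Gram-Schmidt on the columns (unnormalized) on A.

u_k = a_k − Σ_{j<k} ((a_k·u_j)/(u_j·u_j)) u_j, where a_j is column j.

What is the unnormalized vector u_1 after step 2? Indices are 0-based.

u_1 = (-1/19, -11/19, 11/19, -17/19)

Step 1: u_0 = a_0 = (-2, -3, 3, 4).
Step 2: u_1 = a_1 − (-10/19)·u_0 = (-1/19, -11/19, 11/19, -17/19).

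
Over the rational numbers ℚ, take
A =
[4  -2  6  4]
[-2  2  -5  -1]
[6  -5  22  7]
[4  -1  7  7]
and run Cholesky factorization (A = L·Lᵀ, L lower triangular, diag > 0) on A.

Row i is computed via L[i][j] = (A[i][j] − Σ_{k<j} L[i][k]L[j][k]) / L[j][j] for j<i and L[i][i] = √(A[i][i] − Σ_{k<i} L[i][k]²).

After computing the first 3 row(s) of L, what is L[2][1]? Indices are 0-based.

Step 1: L[0][0] = √(4) = 2.
  L[1][0] = (-2) / L[0][0] = -1.
Step 2: L[1][1] = √(1) = 1.
  L[2][0] = (6) / L[0][0] = 3.
  L[2][1] = (-2) / L[1][1] = -2.
Step 3: L[2][2] = √(9) = 3.

L[2][1] = -2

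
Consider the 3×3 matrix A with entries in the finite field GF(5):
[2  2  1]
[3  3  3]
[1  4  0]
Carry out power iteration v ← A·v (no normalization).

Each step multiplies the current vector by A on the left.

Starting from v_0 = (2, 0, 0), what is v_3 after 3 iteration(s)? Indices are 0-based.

v_0 = (2, 0, 0).
v_1 = A·v_0 = (4, 1, 2).
v_2 = A·v_1 = (2, 1, 3).
v_3 = A·v_2 = (4, 3, 1).

v_3 = (4, 3, 1)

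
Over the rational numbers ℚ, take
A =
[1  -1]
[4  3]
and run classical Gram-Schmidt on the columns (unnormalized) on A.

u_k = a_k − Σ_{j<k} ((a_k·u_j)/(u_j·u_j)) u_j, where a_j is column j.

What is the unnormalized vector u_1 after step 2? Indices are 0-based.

Step 1: u_0 = a_0 = (1, 4).
Step 2: u_1 = a_1 − (11/17)·u_0 = (-28/17, 7/17).

u_1 = (-28/17, 7/17)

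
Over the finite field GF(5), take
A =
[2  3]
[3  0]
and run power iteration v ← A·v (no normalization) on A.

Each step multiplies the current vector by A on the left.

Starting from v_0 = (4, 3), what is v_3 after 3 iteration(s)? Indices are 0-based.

v_0 = (4, 3).
v_1 = A·v_0 = (2, 2).
v_2 = A·v_1 = (0, 1).
v_3 = A·v_2 = (3, 0).

v_3 = (3, 0)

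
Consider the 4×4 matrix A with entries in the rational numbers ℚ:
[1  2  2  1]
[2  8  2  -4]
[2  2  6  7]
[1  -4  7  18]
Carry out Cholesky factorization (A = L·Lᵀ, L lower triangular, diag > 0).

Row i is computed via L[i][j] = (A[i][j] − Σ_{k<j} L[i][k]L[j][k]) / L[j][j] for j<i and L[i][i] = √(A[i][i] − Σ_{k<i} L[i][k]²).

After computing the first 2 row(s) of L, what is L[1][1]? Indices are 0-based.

Step 1: L[0][0] = √(1) = 1.
  L[1][0] = (2) / L[0][0] = 2.
Step 2: L[1][1] = √(4) = 2.

L[1][1] = 2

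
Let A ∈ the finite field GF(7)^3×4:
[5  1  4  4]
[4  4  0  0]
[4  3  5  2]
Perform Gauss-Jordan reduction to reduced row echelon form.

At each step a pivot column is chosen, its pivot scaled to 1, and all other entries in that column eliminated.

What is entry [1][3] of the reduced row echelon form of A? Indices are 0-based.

M[1][3] = 1

pivot(0,0)=5: scale R0 → (1, 3, 5, 5)
  clear (1,0): R1 −= (4)R0 → (0, 6, 1, 1)
  clear (2,0): R2 −= (4)R0 → (0, 5, 6, 3)
pivot(1,1)=6: scale R1 → (0, 1, 6, 6)
  clear (0,1): R0 −= (3)R1 → (1, 0, 1, 1)
  clear (2,1): R2 −= (5)R1 → (0, 0, 4, 1)
pivot(2,2)=4: scale R2 → (0, 0, 1, 2)
  clear (0,2): R0 −= (1)R2 → (1, 0, 0, 6)
  clear (1,2): R1 −= (6)R2 → (0, 1, 0, 1)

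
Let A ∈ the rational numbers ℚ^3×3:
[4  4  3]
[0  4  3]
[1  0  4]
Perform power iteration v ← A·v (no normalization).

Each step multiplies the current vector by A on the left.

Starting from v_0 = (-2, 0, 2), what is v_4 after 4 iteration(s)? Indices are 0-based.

v_0 = (-2, 0, 2).
v_1 = A·v_0 = (-2, 6, 6).
v_2 = A·v_1 = (34, 42, 22).
v_3 = A·v_2 = (370, 234, 122).
v_4 = A·v_3 = (2782, 1302, 858).

v_4 = (2782, 1302, 858)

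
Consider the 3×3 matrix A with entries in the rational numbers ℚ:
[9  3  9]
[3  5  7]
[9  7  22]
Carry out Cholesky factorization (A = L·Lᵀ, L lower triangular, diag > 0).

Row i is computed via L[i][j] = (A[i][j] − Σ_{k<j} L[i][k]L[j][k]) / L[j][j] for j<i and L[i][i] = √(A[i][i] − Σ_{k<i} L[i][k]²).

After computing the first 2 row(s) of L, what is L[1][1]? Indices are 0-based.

Step 1: L[0][0] = √(9) = 3.
  L[1][0] = (3) / L[0][0] = 1.
Step 2: L[1][1] = √(4) = 2.

L[1][1] = 2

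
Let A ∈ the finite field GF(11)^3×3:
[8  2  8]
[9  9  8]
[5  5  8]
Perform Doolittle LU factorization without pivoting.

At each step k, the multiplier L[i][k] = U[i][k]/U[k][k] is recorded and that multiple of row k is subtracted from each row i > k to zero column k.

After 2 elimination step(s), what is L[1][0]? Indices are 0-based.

L[1][0] = 8

k=0: U[0][0]=8
  eliminate (1,0): mult=8, new row 1: (0, 4, 10); set L[1][0]=8
  eliminate (2,0): mult=2, new row 2: (0, 1, 3); set L[2][0]=2
k=1: U[1][1]=4
  eliminate (2,1): mult=3, new row 2: (0, 0, 6); set L[2][1]=3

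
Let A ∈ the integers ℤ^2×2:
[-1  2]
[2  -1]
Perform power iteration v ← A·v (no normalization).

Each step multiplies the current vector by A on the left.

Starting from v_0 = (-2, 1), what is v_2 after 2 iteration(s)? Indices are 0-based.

v_2 = (-14, 13)

v_0 = (-2, 1).
v_1 = A·v_0 = (4, -5).
v_2 = A·v_1 = (-14, 13).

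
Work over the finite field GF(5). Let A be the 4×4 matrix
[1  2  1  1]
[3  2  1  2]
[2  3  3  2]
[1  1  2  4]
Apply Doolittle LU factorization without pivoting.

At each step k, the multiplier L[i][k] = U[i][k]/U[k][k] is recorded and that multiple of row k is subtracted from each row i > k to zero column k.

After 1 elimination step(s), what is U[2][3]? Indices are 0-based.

U[2][3] = 0

Step 1: pivot at (0,0) is 1.
  row1 ← row1 − (3)·row0  ⇒  L[1][0]=3, U row1=(0, 1, 3, 4)
  row2 ← row2 − (2)·row0  ⇒  L[2][0]=2, U row2=(0, 4, 1, 0)
  row3 ← row3 − (1)·row0  ⇒  L[3][0]=1, U row3=(0, 4, 1, 3)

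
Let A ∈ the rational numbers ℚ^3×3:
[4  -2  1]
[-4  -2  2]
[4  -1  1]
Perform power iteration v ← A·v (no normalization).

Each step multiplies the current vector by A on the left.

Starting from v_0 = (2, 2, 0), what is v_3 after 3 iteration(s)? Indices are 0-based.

v_0 = (2, 2, 0).
v_1 = A·v_0 = (4, -12, 6).
v_2 = A·v_1 = (46, 20, 34).
v_3 = A·v_2 = (178, -156, 198).

v_3 = (178, -156, 198)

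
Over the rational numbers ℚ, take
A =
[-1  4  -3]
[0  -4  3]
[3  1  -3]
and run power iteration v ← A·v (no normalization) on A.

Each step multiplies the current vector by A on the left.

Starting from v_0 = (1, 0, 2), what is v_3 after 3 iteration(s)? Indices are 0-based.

v_0 = (1, 0, 2).
v_1 = A·v_0 = (-7, 6, -3).
v_2 = A·v_1 = (40, -33, -6).
v_3 = A·v_2 = (-154, 114, 105).

v_3 = (-154, 114, 105)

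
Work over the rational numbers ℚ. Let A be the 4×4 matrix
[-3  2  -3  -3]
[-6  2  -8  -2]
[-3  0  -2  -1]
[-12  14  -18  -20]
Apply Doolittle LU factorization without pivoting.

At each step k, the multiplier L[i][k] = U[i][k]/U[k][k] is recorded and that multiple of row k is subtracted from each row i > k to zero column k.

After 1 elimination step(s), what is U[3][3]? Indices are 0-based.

[col 0] pivot -3
  R1 -= 2*R0 → (0, -2, -2, 4)  (L[1][0] := 2)
  R2 -= 1*R0 → (0, -2, 1, 2)  (L[2][0] := 1)
  R3 -= 4*R0 → (0, 6, -6, -8)  (L[3][0] := 4)

U[3][3] = -8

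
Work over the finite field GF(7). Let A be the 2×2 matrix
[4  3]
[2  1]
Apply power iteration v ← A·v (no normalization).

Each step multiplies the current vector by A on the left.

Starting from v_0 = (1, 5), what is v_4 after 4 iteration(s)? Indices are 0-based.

v_0 = (1, 5).
v_1 = A·v_0 = (5, 0).
v_2 = A·v_1 = (6, 3).
v_3 = A·v_2 = (5, 1).
v_4 = A·v_3 = (2, 4).

v_4 = (2, 4)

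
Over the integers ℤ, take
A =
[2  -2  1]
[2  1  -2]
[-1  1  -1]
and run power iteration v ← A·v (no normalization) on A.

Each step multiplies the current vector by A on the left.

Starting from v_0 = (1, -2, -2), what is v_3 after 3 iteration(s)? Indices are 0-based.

v_0 = (1, -2, -2).
v_1 = A·v_0 = (4, 4, -1).
v_2 = A·v_1 = (-1, 14, 1).
v_3 = A·v_2 = (-29, 10, 14).

v_3 = (-29, 10, 14)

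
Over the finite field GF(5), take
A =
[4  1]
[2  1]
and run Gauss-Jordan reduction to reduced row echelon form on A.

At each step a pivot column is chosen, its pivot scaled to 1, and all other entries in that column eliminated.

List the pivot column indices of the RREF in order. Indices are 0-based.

pivot columns: 0, 1

step 1: normalize row 0 (÷4) = (1, 4)
  row 1: subtract 2×row0 = (0, 3)
step 2: normalize row 1 (÷3) = (0, 1)
  row 0: subtract 4×row1 = (1, 0)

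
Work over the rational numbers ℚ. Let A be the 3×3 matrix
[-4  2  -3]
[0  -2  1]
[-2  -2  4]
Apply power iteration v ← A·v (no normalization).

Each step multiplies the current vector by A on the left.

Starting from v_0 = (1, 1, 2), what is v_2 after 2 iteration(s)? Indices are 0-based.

v_0 = (1, 1, 2).
v_1 = A·v_0 = (-8, 0, 4).
v_2 = A·v_1 = (20, 4, 32).

v_2 = (20, 4, 32)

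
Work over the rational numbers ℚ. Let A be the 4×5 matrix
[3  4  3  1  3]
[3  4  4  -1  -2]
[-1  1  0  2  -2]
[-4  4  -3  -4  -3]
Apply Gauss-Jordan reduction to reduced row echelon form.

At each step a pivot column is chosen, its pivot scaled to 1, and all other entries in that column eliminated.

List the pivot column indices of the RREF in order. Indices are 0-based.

step 1: normalize row 0 (÷3) = (1, 4/3, 1, 1/3, 1)
  row 1: subtract 3×row0 = (0, 0, 1, -2, -5)
  row 2: subtract -1×row0 = (0, 7/3, 1, 7/3, -1)
  row 3: subtract -4×row0 = (0, 28/3, 1, -8/3, 1)
step 2: exchange rows 1,2
step 2: normalize row 1 (÷7/3) = (0, 1, 3/7, 1, -3/7)
  row 0: subtract 4/3×row1 = (1, 0, 3/7, -1, 11/7)
  row 3: subtract 28/3×row1 = (0, 0, -3, -12, 5)
step 3: normalize row 2 (÷1) = (0, 0, 1, -2, -5)
  row 0: subtract 3/7×row2 = (1, 0, 0, -1/7, 26/7)
  row 1: subtract 3/7×row2 = (0, 1, 0, 13/7, 12/7)
  row 3: subtract -3×row2 = (0, 0, 0, -18, -10)
step 4: normalize row 3 (÷-18) = (0, 0, 0, 1, 5/9)
  row 0: subtract -1/7×row3 = (1, 0, 0, 0, 239/63)
  row 1: subtract 13/7×row3 = (0, 1, 0, 0, 43/63)
  row 2: subtract -2×row3 = (0, 0, 1, 0, -35/9)

pivot columns: 0, 1, 2, 3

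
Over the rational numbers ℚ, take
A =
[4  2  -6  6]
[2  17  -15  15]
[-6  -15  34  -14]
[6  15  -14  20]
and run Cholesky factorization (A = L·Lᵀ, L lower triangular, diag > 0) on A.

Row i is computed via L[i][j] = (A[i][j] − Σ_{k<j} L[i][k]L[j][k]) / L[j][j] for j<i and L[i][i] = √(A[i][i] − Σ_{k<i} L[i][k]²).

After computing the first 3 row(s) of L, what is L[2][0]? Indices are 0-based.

L[2][0] = -3

Step 1: L[0][0] = √(4) = 2.
  L[1][0] = (2) / L[0][0] = 1.
Step 2: L[1][1] = √(16) = 4.
  L[2][0] = (-6) / L[0][0] = -3.
  L[2][1] = (-12) / L[1][1] = -3.
Step 3: L[2][2] = √(16) = 4.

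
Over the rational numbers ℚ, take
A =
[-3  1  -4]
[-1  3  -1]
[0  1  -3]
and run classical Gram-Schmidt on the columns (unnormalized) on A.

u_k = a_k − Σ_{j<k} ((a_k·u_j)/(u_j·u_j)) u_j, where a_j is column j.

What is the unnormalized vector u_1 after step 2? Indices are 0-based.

Step 1: u_0 = a_0 = (-3, -1, 0).
Step 2: u_1 = a_1 − (-3/5)·u_0 = (-4/5, 12/5, 1).

u_1 = (-4/5, 12/5, 1)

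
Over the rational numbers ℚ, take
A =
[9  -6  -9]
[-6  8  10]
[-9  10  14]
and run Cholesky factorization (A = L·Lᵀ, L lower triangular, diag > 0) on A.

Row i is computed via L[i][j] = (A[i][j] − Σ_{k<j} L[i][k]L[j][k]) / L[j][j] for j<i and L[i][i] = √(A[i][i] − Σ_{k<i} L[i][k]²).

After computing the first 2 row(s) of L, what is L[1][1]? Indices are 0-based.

L[1][1] = 2

Step 1: L[0][0] = √(9) = 3.
  L[1][0] = (-6) / L[0][0] = -2.
Step 2: L[1][1] = √(4) = 2.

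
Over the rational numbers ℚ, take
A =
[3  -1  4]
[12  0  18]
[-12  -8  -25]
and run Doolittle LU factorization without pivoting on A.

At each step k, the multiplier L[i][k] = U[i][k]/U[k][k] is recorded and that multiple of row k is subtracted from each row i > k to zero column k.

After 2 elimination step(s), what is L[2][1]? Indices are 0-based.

L[2][1] = -3

[col 0] pivot 3
  R1 -= 4*R0 → (0, 4, 2)  (L[1][0] := 4)
  R2 -= -4*R0 → (0, -12, -9)  (L[2][0] := -4)
[col 1] pivot 4
  R2 -= -3*R1 → (0, 0, -3)  (L[2][1] := -3)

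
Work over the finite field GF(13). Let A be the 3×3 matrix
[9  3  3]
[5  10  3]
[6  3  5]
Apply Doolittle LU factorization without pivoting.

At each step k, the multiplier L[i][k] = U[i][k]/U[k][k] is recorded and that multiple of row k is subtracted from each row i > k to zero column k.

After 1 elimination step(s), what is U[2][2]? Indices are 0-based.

U[2][2] = 3

Step 1: pivot at (0,0) is 9.
  row1 ← row1 − (2)·row0  ⇒  L[1][0]=2, U row1=(0, 4, 10)
  row2 ← row2 − (5)·row0  ⇒  L[2][0]=5, U row2=(0, 1, 3)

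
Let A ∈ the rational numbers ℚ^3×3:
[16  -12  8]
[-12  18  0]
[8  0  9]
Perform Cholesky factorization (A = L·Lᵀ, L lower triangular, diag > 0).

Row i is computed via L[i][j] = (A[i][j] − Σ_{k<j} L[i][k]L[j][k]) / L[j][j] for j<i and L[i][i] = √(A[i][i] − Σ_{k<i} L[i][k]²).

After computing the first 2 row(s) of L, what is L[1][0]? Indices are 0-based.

L[1][0] = -3

Step 1: L[0][0] = √(16) = 4.
  L[1][0] = (-12) / L[0][0] = -3.
Step 2: L[1][1] = √(9) = 3.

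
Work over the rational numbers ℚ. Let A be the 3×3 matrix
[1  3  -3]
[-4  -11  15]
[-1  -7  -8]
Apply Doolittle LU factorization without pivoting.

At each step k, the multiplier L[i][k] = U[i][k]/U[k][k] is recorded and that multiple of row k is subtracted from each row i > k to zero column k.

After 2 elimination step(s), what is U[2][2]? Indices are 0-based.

U[2][2] = 1

Step 1: pivot at (0,0) is 1.
  row1 ← row1 − (-4)·row0  ⇒  L[1][0]=-4, U row1=(0, 1, 3)
  row2 ← row2 − (-1)·row0  ⇒  L[2][0]=-1, U row2=(0, -4, -11)
Step 2: pivot at (1,1) is 1.
  row2 ← row2 − (-4)·row1  ⇒  L[2][1]=-4, U row2=(0, 0, 1)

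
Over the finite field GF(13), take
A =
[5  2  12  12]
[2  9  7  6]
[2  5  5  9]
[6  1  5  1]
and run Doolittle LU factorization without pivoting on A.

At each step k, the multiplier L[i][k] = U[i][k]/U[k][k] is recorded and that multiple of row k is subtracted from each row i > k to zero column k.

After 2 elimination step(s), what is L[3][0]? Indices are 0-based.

L[3][0] = 9

Step 1: pivot at (0,0) is 5.
  row1 ← row1 − (3)·row0  ⇒  L[1][0]=3, U row1=(0, 3, 10, 9)
  row2 ← row2 − (3)·row0  ⇒  L[2][0]=3, U row2=(0, 12, 8, 12)
  row3 ← row3 − (9)·row0  ⇒  L[3][0]=9, U row3=(0, 9, 1, 10)
Step 2: pivot at (1,1) is 3.
  row2 ← row2 − (4)·row1  ⇒  L[2][1]=4, U row2=(0, 0, 7, 2)
  row3 ← row3 − (3)·row1  ⇒  L[3][1]=3, U row3=(0, 0, 10, 9)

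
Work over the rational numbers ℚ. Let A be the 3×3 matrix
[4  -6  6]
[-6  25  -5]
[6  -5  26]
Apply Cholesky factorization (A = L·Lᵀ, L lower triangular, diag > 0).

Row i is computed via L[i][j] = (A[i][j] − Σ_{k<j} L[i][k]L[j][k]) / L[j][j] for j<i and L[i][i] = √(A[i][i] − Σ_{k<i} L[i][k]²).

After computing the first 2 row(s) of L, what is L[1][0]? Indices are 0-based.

Step 1: L[0][0] = √(4) = 2.
  L[1][0] = (-6) / L[0][0] = -3.
Step 2: L[1][1] = √(16) = 4.

L[1][0] = -3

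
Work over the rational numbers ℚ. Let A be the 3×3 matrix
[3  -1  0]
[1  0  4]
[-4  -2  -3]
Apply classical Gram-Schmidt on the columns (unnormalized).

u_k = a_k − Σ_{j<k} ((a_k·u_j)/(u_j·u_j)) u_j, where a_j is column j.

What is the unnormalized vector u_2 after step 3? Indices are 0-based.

u_2 = (-74/105, 74/21, 37/105)

Step 1: u_0 = a_0 = (3, 1, -4).
Step 2: u_1 = a_1 − (5/26)·u_0 = (-41/26, -5/26, -16/13).
Step 3: u_2 = a_2 − (8/13)·u_0 − (76/105)·u_1 = (-74/105, 74/21, 37/105).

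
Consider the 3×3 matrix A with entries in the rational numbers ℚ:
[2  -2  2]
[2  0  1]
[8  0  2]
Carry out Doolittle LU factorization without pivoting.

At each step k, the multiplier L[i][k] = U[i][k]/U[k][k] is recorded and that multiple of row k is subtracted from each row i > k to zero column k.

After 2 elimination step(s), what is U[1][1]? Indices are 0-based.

U[1][1] = 2

k=0: U[0][0]=2
  eliminate (1,0): mult=1, new row 1: (0, 2, -1); set L[1][0]=1
  eliminate (2,0): mult=4, new row 2: (0, 8, -6); set L[2][0]=4
k=1: U[1][1]=2
  eliminate (2,1): mult=4, new row 2: (0, 0, -2); set L[2][1]=4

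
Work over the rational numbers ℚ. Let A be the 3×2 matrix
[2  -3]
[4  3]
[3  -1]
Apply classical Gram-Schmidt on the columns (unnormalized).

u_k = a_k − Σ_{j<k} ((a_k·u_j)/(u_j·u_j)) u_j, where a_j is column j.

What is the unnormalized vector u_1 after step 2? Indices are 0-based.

u_1 = (-93/29, 75/29, -38/29)

Step 1: u_0 = a_0 = (2, 4, 3).
Step 2: u_1 = a_1 − (3/29)·u_0 = (-93/29, 75/29, -38/29).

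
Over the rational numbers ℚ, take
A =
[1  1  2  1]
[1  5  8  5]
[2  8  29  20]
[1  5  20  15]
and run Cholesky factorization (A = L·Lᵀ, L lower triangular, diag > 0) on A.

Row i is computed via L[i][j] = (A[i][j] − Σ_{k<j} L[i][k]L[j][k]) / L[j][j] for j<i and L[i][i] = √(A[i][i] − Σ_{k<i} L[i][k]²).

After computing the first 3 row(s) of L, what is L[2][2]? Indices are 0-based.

Step 1: L[0][0] = √(1) = 1.
  L[1][0] = (1) / L[0][0] = 1.
Step 2: L[1][1] = √(4) = 2.
  L[2][0] = (2) / L[0][0] = 2.
  L[2][1] = (6) / L[1][1] = 3.
Step 3: L[2][2] = √(16) = 4.

L[2][2] = 4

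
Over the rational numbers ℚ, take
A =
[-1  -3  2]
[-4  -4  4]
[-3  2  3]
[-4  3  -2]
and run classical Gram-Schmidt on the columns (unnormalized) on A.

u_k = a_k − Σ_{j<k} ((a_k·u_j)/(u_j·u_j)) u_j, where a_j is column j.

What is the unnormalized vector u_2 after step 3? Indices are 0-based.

Step 1: u_0 = a_0 = (-1, -4, -3, -4).
Step 2: u_1 = a_1 − (1/42)·u_0 = (-125/42, -82/21, 29/14, 65/21).
Step 3: u_2 = a_2 − (-19/42)·u_0 − (-181/319)·u_1 = (-45/319, -8/319, 31/11, -655/319).

u_2 = (-45/319, -8/319, 31/11, -655/319)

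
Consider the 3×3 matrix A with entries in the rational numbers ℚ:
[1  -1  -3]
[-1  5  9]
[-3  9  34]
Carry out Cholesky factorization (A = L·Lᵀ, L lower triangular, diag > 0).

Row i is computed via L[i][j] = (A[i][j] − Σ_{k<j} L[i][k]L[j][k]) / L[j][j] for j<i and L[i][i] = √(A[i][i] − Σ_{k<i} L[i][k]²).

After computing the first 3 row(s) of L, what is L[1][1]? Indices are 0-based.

L[1][1] = 2

Step 1: L[0][0] = √(1) = 1.
  L[1][0] = (-1) / L[0][0] = -1.
Step 2: L[1][1] = √(4) = 2.
  L[2][0] = (-3) / L[0][0] = -3.
  L[2][1] = (6) / L[1][1] = 3.
Step 3: L[2][2] = √(16) = 4.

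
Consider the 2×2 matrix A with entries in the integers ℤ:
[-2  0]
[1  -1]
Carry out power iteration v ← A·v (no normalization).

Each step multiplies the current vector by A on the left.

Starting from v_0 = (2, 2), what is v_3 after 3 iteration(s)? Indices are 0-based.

v_3 = (-16, 12)

v_0 = (2, 2).
v_1 = A·v_0 = (-4, 0).
v_2 = A·v_1 = (8, -4).
v_3 = A·v_2 = (-16, 12).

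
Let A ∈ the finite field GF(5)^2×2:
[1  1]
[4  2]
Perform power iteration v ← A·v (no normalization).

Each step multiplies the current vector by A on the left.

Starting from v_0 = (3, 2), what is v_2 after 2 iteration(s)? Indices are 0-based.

v_2 = (1, 2)

v_0 = (3, 2).
v_1 = A·v_0 = (0, 1).
v_2 = A·v_1 = (1, 2).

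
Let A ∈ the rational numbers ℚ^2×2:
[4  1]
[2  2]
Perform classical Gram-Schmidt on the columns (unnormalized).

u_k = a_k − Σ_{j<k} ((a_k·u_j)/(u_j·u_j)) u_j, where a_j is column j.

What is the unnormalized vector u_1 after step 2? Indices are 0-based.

u_1 = (-3/5, 6/5)

Step 1: u_0 = a_0 = (4, 2).
Step 2: u_1 = a_1 − (2/5)·u_0 = (-3/5, 6/5).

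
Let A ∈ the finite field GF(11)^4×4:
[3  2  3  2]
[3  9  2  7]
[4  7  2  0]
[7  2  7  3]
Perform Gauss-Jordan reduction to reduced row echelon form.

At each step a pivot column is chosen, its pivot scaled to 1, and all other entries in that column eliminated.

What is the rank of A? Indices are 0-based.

rank = 4

step 1: normalize row 0 (÷3) = (1, 8, 1, 8)
  row 1: subtract 3×row0 = (0, 7, 10, 5)
  row 2: subtract 4×row0 = (0, 8, 9, 1)
  row 3: subtract 7×row0 = (0, 1, 0, 2)
step 2: normalize row 1 (÷7) = (0, 1, 3, 7)
  row 0: subtract 8×row1 = (1, 0, 10, 7)
  row 2: subtract 8×row1 = (0, 0, 7, 0)
  row 3: subtract 1×row1 = (0, 0, 8, 6)
step 3: normalize row 2 (÷7) = (0, 0, 1, 0)
  row 0: subtract 10×row2 = (1, 0, 0, 7)
  row 1: subtract 3×row2 = (0, 1, 0, 7)
  row 3: subtract 8×row2 = (0, 0, 0, 6)
step 4: normalize row 3 (÷6) = (0, 0, 0, 1)
  row 0: subtract 7×row3 = (1, 0, 0, 0)
  row 1: subtract 7×row3 = (0, 1, 0, 0)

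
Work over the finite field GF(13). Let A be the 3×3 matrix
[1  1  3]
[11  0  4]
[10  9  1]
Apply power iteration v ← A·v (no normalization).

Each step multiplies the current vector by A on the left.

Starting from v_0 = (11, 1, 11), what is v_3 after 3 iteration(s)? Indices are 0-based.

v_0 = (11, 1, 11).
v_1 = A·v_0 = (6, 9, 0).
v_2 = A·v_1 = (2, 1, 11).
v_3 = A·v_2 = (10, 1, 1).

v_3 = (10, 1, 1)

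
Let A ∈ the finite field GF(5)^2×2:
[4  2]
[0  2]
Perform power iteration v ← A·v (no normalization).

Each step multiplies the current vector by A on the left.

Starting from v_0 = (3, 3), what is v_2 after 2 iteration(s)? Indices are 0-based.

v_2 = (4, 2)

v_0 = (3, 3).
v_1 = A·v_0 = (3, 1).
v_2 = A·v_1 = (4, 2).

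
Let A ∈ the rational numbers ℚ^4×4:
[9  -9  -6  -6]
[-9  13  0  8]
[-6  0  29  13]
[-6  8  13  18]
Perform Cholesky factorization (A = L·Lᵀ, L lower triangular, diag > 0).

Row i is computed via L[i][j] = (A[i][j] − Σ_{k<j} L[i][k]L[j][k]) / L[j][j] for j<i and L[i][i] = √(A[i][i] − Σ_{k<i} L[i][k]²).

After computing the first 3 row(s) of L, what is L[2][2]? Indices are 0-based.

Step 1: L[0][0] = √(9) = 3.
  L[1][0] = (-9) / L[0][0] = -3.
Step 2: L[1][1] = √(4) = 2.
  L[2][0] = (-6) / L[0][0] = -2.
  L[2][1] = (-6) / L[1][1] = -3.
Step 3: L[2][2] = √(16) = 4.

L[2][2] = 4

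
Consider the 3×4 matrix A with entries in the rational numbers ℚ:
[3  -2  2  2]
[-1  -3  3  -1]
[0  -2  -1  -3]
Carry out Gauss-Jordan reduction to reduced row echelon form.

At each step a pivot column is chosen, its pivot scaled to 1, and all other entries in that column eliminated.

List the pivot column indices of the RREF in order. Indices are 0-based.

[1] R0 /= 3  ⇒  (1, -2/3, 2/3, 2/3)
     R1 -= -1·R0  ⇒  (0, -11/3, 11/3, -1/3)
[2] R1 /= -11/3  ⇒  (0, 1, -1, 1/11)
     R0 -= -2/3·R1  ⇒  (1, 0, 0, 8/11)
     R2 -= -2·R1  ⇒  (0, 0, -3, -31/11)
[3] R2 /= -3  ⇒  (0, 0, 1, 31/33)
     R1 -= -1·R2  ⇒  (0, 1, 0, 34/33)

pivot columns: 0, 1, 2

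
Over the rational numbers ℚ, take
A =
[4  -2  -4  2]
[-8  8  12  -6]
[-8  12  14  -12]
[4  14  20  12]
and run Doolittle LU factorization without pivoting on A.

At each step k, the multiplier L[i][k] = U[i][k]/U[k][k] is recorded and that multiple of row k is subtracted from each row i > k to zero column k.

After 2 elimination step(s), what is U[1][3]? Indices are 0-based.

U[1][3] = -2

k=0: U[0][0]=4
  eliminate (1,0): mult=-2, new row 1: (0, 4, 4, -2); set L[1][0]=-2
  eliminate (2,0): mult=-2, new row 2: (0, 8, 6, -8); set L[2][0]=-2
  eliminate (3,0): mult=1, new row 3: (0, 16, 24, 10); set L[3][0]=1
k=1: U[1][1]=4
  eliminate (2,1): mult=2, new row 2: (0, 0, -2, -4); set L[2][1]=2
  eliminate (3,1): mult=4, new row 3: (0, 0, 8, 18); set L[3][1]=4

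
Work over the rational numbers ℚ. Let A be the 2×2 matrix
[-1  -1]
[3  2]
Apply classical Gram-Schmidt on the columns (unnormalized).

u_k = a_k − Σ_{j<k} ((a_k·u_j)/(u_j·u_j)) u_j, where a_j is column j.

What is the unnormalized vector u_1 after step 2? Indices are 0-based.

u_1 = (-3/10, -1/10)

Step 1: u_0 = a_0 = (-1, 3).
Step 2: u_1 = a_1 − (7/10)·u_0 = (-3/10, -1/10).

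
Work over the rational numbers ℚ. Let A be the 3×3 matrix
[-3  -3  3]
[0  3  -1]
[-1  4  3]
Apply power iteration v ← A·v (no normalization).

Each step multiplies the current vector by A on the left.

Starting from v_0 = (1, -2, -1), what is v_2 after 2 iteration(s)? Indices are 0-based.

v_2 = (-21, -3, -56)

v_0 = (1, -2, -1).
v_1 = A·v_0 = (0, -5, -12).
v_2 = A·v_1 = (-21, -3, -56).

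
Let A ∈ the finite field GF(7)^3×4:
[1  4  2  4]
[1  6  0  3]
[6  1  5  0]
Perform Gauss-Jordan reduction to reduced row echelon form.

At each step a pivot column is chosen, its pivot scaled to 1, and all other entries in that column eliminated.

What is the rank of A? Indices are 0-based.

rank = 3

[1] R0 /= 1  ⇒  (1, 4, 2, 4)
     R1 -= 1·R0  ⇒  (0, 2, 5, 6)
     R2 -= 6·R0  ⇒  (0, 5, 0, 4)
[2] R1 /= 2  ⇒  (0, 1, 6, 3)
     R0 -= 4·R1  ⇒  (1, 0, 6, 6)
     R2 -= 5·R1  ⇒  (0, 0, 5, 3)
[3] R2 /= 5  ⇒  (0, 0, 1, 2)
     R0 -= 6·R2  ⇒  (1, 0, 0, 1)
     R1 -= 6·R2  ⇒  (0, 1, 0, 5)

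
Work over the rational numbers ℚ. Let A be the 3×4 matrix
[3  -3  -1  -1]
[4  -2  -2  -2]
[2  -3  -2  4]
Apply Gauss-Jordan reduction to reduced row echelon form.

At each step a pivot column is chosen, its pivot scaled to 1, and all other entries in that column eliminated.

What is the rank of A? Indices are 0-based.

rank = 3

[1] R0 /= 3  ⇒  (1, -1, -1/3, -1/3)
     R1 -= 4·R0  ⇒  (0, 2, -2/3, -2/3)
     R2 -= 2·R0  ⇒  (0, -1, -4/3, 14/3)
[2] R1 /= 2  ⇒  (0, 1, -1/3, -1/3)
     R0 -= -1·R1  ⇒  (1, 0, -2/3, -2/3)
     R2 -= -1·R1  ⇒  (0, 0, -5/3, 13/3)
[3] R2 /= -5/3  ⇒  (0, 0, 1, -13/5)
     R0 -= -2/3·R2  ⇒  (1, 0, 0, -12/5)
     R1 -= -1/3·R2  ⇒  (0, 1, 0, -6/5)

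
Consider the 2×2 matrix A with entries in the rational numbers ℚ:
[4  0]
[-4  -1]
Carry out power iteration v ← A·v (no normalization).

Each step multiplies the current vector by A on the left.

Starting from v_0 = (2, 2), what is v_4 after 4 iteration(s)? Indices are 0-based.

v_4 = (512, -406)

v_0 = (2, 2).
v_1 = A·v_0 = (8, -10).
v_2 = A·v_1 = (32, -22).
v_3 = A·v_2 = (128, -106).
v_4 = A·v_3 = (512, -406).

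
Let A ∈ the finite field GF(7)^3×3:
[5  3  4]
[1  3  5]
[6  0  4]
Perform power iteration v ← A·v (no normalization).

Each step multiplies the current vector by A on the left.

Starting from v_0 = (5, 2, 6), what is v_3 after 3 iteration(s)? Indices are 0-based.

v_3 = (4, 5, 2)

v_0 = (5, 2, 6).
v_1 = A·v_0 = (6, 6, 5).
v_2 = A·v_1 = (5, 0, 0).
v_3 = A·v_2 = (4, 5, 2).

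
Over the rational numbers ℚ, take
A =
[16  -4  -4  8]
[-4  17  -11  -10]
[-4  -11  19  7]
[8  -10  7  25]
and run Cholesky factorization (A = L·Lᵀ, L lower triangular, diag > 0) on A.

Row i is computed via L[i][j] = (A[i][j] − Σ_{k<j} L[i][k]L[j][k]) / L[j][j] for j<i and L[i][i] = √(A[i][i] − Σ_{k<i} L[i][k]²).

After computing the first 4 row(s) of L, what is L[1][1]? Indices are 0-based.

Step 1: L[0][0] = √(16) = 4.
  L[1][0] = (-4) / L[0][0] = -1.
Step 2: L[1][1] = √(16) = 4.
  L[2][0] = (-4) / L[0][0] = -1.
  L[2][1] = (-12) / L[1][1] = -3.
Step 3: L[2][2] = √(9) = 3.
  L[3][0] = (8) / L[0][0] = 2.
  L[3][1] = (-8) / L[1][1] = -2.
  L[3][2] = (3) / L[2][2] = 1.
Step 4: L[3][3] = √(16) = 4.

L[1][1] = 4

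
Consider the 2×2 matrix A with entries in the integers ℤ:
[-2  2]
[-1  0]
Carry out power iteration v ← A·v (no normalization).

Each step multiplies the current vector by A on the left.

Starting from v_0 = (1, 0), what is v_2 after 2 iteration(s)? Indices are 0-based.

v_2 = (2, 2)

v_0 = (1, 0).
v_1 = A·v_0 = (-2, -1).
v_2 = A·v_1 = (2, 2).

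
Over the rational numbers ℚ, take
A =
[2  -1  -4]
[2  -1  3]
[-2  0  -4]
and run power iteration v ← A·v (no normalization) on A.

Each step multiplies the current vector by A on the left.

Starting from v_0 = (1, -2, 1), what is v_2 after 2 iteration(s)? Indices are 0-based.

v_2 = (17, -25, 24)

v_0 = (1, -2, 1).
v_1 = A·v_0 = (0, 7, -6).
v_2 = A·v_1 = (17, -25, 24).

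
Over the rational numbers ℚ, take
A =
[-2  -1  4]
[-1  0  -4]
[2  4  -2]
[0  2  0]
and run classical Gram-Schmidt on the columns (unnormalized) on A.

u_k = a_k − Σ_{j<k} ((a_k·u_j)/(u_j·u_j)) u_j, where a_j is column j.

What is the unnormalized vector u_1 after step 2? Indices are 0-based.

Step 1: u_0 = a_0 = (-2, -1, 2, 0).
Step 2: u_1 = a_1 − (10/9)·u_0 = (11/9, 10/9, 16/9, 2).

u_1 = (11/9, 10/9, 16/9, 2)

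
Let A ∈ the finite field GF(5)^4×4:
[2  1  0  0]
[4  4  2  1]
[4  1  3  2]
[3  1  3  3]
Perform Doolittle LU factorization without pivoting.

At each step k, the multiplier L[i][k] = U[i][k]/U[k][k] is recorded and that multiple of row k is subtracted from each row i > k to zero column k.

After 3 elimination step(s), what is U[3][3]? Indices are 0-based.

Step 1: pivot at (0,0) is 2.
  row1 ← row1 − (2)·row0  ⇒  L[1][0]=2, U row1=(0, 2, 2, 1)
  row2 ← row2 − (2)·row0  ⇒  L[2][0]=2, U row2=(0, 4, 3, 2)
  row3 ← row3 − (4)·row0  ⇒  L[3][0]=4, U row3=(0, 2, 3, 3)
Step 2: pivot at (1,1) is 2.
  row2 ← row2 − (2)·row1  ⇒  L[2][1]=2, U row2=(0, 0, 4, 0)
  row3 ← row3 − (1)·row1  ⇒  L[3][1]=1, U row3=(0, 0, 1, 2)
Step 3: pivot at (2,2) is 4.
  row3 ← row3 − (4)·row2  ⇒  L[3][2]=4, U row3=(0, 0, 0, 2)

U[3][3] = 2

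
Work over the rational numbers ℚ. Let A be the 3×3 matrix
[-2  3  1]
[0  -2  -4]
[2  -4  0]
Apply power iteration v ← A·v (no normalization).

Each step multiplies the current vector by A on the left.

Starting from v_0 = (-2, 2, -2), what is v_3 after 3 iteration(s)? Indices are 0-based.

v_0 = (-2, 2, -2).
v_1 = A·v_0 = (8, 4, -12).
v_2 = A·v_1 = (-16, 40, 0).
v_3 = A·v_2 = (152, -80, -192).

v_3 = (152, -80, -192)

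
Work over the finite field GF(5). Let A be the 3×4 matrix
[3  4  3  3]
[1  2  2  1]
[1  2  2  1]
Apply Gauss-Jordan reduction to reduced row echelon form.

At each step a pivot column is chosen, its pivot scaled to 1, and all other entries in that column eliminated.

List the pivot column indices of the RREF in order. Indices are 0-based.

pivot columns: 0, 1

step 1: normalize row 0 (÷3) = (1, 3, 1, 1)
  row 1: subtract 1×row0 = (0, 4, 1, 0)
  row 2: subtract 1×row0 = (0, 4, 1, 0)
step 2: normalize row 1 (÷4) = (0, 1, 4, 0)
  row 0: subtract 3×row1 = (1, 0, 4, 1)
  row 2: subtract 4×row1 = (0, 0, 0, 0)
skip col 2 (zero from row 2)
skip col 3 (zero from row 2)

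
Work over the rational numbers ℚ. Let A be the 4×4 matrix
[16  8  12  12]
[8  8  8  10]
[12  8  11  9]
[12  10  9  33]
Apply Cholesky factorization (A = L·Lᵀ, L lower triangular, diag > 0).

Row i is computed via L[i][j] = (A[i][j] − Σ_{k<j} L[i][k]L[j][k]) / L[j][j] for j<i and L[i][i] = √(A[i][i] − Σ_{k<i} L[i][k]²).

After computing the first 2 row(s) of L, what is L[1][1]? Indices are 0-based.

Step 1: L[0][0] = √(16) = 4.
  L[1][0] = (8) / L[0][0] = 2.
Step 2: L[1][1] = √(4) = 2.

L[1][1] = 2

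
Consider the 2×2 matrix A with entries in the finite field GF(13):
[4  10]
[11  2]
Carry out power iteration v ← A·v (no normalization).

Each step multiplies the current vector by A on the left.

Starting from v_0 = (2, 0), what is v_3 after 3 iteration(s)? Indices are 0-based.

v_3 = (1, 7)

v_0 = (2, 0).
v_1 = A·v_0 = (8, 9).
v_2 = A·v_1 = (5, 2).
v_3 = A·v_2 = (1, 7).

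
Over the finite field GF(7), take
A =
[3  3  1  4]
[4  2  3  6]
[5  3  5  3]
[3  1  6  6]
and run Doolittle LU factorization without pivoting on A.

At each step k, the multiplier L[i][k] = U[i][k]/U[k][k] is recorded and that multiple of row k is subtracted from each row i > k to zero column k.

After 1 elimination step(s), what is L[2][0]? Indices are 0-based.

[col 0] pivot 3
  R1 -= 6*R0 → (0, 5, 4, 3)  (L[1][0] := 6)
  R2 -= 4*R0 → (0, 5, 1, 1)  (L[2][0] := 4)
  R3 -= 1*R0 → (0, 5, 5, 2)  (L[3][0] := 1)

L[2][0] = 4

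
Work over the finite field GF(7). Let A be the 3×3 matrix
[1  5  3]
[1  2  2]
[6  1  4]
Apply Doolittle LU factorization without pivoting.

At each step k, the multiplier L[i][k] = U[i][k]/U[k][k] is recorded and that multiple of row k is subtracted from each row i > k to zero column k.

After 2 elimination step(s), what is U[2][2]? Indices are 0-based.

Step 1: pivot at (0,0) is 1.
  row1 ← row1 − (1)·row0  ⇒  L[1][0]=1, U row1=(0, 4, 6)
  row2 ← row2 − (6)·row0  ⇒  L[2][0]=6, U row2=(0, 6, 0)
Step 2: pivot at (1,1) is 4.
  row2 ← row2 − (5)·row1  ⇒  L[2][1]=5, U row2=(0, 0, 5)

U[2][2] = 5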